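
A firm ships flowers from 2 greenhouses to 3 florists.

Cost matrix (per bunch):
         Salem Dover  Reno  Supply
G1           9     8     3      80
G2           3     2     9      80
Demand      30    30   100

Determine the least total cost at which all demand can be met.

Optimal allocation:
  G1->Reno: 80 × 3 = 240
  G2->Salem: 30 × 3 = 90
  G2->Dover: 30 × 2 = 60
  G2->Reno: 20 × 9 = 180
Total = 240 + 90 + 60 + 180 = 570.
(Supply check: G1 ships 80; G2 ships 80.)

570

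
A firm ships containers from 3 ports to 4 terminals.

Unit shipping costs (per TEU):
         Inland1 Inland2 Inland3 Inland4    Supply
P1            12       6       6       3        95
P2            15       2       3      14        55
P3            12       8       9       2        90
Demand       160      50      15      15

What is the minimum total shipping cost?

One minimum-cost allocation:
  P1 to Inland1: 85 × 12 = 1020
  P1 to Inland3: 10 × 6 = 60
  P2 to Inland2: 50 × 2 = 100
  P2 to Inland3: 5 × 3 = 15
  P3 to Inland1: 75 × 12 = 900
  P3 to Inland4: 15 × 2 = 30
Total = 1020 + 60 + 100 + 15 + 900 + 30 = 2125.

2125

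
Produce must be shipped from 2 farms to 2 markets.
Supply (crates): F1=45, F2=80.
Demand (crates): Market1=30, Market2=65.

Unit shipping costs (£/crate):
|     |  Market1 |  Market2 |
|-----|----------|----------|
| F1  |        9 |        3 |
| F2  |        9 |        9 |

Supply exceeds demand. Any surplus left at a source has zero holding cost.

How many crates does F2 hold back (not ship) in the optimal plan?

An optimal plan:
  F1–Market2: 45 × £3 = £135
  F2–Market1: 30 × £9 = £270
  F2–Market2: 20 × £9 = £180
Total cost = £585.
F2 ships 50 of its 80, leaving 30.

30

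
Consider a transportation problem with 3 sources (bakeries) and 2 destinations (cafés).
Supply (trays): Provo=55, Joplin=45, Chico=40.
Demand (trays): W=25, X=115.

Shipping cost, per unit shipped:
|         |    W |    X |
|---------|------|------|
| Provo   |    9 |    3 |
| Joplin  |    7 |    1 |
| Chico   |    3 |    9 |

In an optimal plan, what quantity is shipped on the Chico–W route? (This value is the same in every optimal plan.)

Optimal shipments:
  Provo–X: 55 × 3 = 165
  Joplin–X: 45 × 1 = 45
  Chico–W: 25 × 3 = 75
  Chico–X: 15 × 9 = 135
Total cost = 420.
So Chico→W carries 25 trays.

25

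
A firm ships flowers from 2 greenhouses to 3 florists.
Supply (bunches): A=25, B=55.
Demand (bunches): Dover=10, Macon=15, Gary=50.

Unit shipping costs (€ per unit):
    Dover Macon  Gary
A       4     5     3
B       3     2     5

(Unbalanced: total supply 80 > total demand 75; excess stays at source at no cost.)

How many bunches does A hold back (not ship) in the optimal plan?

An optimal plan:
  A→Gary: 25 bunches
  B→Dover: 10 bunches
  B→Macon: 15 bunches
  B→Gary: 25 bunches
Total cost = €260.
A ships 25 of its 25, leaving 0.

0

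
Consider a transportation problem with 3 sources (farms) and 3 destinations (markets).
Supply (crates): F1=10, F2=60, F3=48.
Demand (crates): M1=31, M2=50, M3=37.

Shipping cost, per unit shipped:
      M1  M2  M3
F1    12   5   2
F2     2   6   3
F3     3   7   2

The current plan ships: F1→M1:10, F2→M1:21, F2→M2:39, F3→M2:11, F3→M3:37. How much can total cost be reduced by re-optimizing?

Current plan cost = 10·12 + 21·2 + 39·6 + 11·7 + 37·2 = 547.
Optimal plan:
  F1–M2: 10 × 5 = 50
  F2–M1: 31 × 2 = 62
  F2–M2: 29 × 6 = 174
  F3–M2: 11 × 7 = 77
  F3–M3: 37 × 2 = 74
Optimal cost = 437.
Saving = 547 − 437 = 110.

110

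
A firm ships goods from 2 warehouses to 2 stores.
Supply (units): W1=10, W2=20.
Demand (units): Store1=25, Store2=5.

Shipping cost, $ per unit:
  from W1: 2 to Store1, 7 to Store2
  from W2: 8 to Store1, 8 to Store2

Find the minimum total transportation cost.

An optimal shipping plan:
  W1–Store1: 10 units
  W2–Store1: 15 units
  W2–Store2: 5 units
Total cost = $180.
(Supply check: W1 ships 10; W2 ships 20.)

180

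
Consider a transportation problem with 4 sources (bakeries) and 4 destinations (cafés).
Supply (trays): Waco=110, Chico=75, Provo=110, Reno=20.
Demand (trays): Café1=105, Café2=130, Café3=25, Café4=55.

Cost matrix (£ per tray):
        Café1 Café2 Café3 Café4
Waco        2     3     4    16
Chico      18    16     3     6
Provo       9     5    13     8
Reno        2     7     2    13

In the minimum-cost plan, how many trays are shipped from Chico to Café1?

Optimal shipments:
  Waco->Café1: 90 × £2 = £180
  Waco->Café2: 20 × £3 = £60
  Chico->Café3: 20 × £3 = £60
  Chico->Café4: 55 × £6 = £330
  Provo->Café2: 110 × £5 = £550
  Reno->Café1: 15 × £2 = £30
  Reno->Café3: 5 × £2 = £10
Total cost = £1220.
The route Chico→Café1 is not used.

0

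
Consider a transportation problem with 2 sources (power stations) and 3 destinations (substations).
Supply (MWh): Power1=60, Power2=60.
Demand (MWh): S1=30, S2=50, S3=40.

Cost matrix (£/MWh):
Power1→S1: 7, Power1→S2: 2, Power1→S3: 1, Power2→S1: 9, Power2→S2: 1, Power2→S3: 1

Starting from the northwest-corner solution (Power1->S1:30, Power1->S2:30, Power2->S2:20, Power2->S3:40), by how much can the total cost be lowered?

30

Current plan cost = 30·7 + 30·2 + 20·1 + 40·1 = £330.
Optimal plan:
  Power1–S1: 30 × £7 = £210
  Power1–S3: 30 × £1 = £30
  Power2–S2: 50 × £1 = £50
  Power2–S3: 10 × £1 = £10
Optimal cost = £300.
Saving = 330 − 300 = £30.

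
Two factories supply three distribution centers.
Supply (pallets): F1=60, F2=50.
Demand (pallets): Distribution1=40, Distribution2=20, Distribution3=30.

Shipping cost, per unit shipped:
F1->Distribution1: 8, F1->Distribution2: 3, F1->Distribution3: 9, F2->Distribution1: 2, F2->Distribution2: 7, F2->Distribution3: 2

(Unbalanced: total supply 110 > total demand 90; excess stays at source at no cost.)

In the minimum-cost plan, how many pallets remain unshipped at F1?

20

An optimal plan:
  F1->Distribution1: 20 × 8 = 160
  F1->Distribution2: 20 × 3 = 60
  F2->Distribution1: 20 × 2 = 40
  F2->Distribution3: 30 × 2 = 60
Total cost = 320.
F1 ships 40 of its 60, leaving 20.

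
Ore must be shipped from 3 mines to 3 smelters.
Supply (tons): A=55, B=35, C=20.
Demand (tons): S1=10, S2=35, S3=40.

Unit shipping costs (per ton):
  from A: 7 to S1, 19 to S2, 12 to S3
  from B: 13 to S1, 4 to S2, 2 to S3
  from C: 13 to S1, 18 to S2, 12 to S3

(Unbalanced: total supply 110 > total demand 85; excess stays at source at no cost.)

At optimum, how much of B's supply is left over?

Minimum-cost shipments:
  A–S1: 10 × 7 = 70
  A–S3: 20 × 12 = 240
  B–S2: 35 × 4 = 140
  C–S3: 20 × 12 = 240
Total cost = 690.
B ships 35 of its 35, leaving 0.

0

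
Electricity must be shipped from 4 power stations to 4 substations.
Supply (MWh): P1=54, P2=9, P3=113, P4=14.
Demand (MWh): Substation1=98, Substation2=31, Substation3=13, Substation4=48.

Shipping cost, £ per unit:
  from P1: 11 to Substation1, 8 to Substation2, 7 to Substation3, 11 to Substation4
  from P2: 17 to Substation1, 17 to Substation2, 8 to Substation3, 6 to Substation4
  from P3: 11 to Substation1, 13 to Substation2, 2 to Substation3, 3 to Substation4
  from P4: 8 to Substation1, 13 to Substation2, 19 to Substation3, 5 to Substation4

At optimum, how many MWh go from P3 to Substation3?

Optimal shipments:
  P1->Substation1: 23 MWh
  P1->Substation2: 31 MWh
  P2->Substation4: 9 MWh
  P3->Substation1: 61 MWh
  P3->Substation3: 13 MWh
  P3->Substation4: 39 MWh
  P4->Substation1: 14 MWh
Total cost = £1481.
So P3→Substation3 carries 13 MWh.

13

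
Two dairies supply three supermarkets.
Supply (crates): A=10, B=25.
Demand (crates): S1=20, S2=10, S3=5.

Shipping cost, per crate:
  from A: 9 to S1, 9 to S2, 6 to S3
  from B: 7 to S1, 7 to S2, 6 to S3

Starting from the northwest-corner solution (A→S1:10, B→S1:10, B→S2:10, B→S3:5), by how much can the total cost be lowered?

Current plan cost = 10·9 + 10·7 + 10·7 + 5·6 = 260.
Optimal plan:
  A–S1: 5 crates
  A–S3: 5 crates
  B–S1: 15 crates
  B–S2: 10 crates
Optimal cost = 250.
Saving = 260 − 250 = 10.

10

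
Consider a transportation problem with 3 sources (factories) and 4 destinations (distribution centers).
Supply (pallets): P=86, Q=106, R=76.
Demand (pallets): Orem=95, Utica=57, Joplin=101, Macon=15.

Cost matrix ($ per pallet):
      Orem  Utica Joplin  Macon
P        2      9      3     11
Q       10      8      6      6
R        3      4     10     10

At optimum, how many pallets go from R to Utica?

Optimal shipments:
  P to Orem: 76 × $2 = $152
  P to Joplin: 10 × $3 = $30
  Q to Joplin: 91 × $6 = $546
  Q to Macon: 15 × $6 = $90
  R to Orem: 19 × $3 = $57
  R to Utica: 57 × $4 = $228
Total cost = $1103.
So R→Utica carries 57 pallets.

57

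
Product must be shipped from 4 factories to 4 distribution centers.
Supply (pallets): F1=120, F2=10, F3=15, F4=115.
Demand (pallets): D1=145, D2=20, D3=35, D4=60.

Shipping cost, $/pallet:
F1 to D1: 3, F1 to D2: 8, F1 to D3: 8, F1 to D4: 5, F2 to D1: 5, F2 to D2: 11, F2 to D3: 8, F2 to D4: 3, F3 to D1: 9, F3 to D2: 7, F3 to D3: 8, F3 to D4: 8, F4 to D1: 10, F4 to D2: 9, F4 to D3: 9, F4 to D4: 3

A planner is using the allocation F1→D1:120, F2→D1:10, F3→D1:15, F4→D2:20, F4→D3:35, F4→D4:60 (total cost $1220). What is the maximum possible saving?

Current plan cost = 120·3 + 10·5 + 15·9 + 20·9 + 35·9 + 60·3 = $1220.
Optimal plan:
  F1→D1: 120 × $3 = $360
  F2→D1: 10 × $5 = $50
  F3→D2: 15 × $7 = $105
  F4→D1: 15 × $10 = $150
  F4→D2: 5 × $9 = $45
  F4→D3: 35 × $9 = $315
  F4→D4: 60 × $3 = $180
Optimal cost = $1205.
Saving = 1220 − 1205 = $15.

15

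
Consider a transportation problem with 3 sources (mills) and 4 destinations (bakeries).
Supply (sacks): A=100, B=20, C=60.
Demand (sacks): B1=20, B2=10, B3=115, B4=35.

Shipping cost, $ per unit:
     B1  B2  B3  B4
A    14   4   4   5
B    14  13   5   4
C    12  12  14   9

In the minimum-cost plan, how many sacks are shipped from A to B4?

0

Solving gives:
  A–B2: 5 × $4 = $20
  A–B3: 95 × $4 = $380
  B–B3: 20 × $5 = $100
  C–B1: 20 × $12 = $240
  C–B2: 5 × $12 = $60
  C–B4: 35 × $9 = $315
Total cost = $1115.
The route A→B4 is not used.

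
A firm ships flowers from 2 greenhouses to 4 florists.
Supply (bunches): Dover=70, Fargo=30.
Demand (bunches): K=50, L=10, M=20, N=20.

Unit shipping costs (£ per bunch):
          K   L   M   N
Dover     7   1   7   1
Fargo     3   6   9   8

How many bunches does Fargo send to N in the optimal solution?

0

Solving gives:
  Dover to K: 20 × £7 = £140
  Dover to L: 10 × £1 = £10
  Dover to M: 20 × £7 = £140
  Dover to N: 20 × £1 = £20
  Fargo to K: 30 × £3 = £90
Total cost = £400.
The route Fargo→N is not used.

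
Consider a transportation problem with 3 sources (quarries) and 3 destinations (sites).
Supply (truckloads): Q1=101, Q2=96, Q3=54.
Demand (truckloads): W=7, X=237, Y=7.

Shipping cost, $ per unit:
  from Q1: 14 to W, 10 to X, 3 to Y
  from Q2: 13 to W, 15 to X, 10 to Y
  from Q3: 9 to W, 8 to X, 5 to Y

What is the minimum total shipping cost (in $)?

2819

Optimal allocation:
  Q1->X: 94 × $10 = $940
  Q1->Y: 7 × $3 = $21
  Q2->W: 7 × $13 = $91
  Q2->X: 89 × $15 = $1335
  Q3->X: 54 × $8 = $432
Total = 940 + 21 + 91 + 1335 + 432 = $2819.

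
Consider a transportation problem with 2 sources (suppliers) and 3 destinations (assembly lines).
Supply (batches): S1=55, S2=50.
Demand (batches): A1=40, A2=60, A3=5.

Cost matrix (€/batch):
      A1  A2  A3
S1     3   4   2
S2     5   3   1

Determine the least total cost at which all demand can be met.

320

One minimum-cost allocation:
  S1→A1: 40 batches
  S1→A2: 10 batches
  S1→A3: 5 batches
  S2→A2: 50 batches
Total cost = €320.
(Supply check: S1 ships 55; S2 ships 50.)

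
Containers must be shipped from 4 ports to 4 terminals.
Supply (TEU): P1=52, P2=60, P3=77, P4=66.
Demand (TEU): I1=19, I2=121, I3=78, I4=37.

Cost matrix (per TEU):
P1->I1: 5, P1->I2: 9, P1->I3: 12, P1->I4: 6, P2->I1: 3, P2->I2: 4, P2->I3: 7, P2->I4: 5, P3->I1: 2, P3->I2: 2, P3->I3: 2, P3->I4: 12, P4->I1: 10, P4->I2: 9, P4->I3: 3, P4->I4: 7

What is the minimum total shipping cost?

885

An optimal shipping plan:
  P1 to I1: 15 × 5 = 75
  P1 to I4: 37 × 6 = 222
  P2 to I1: 4 × 3 = 12
  P2 to I2: 56 × 4 = 224
  P3 to I2: 65 × 2 = 130
  P3 to I3: 12 × 2 = 24
  P4 to I3: 66 × 3 = 198
Total = 75 + 222 + 12 + 224 + 130 + 24 + 198 = 885.
(Supply check: P1 ships 52; P2 ships 60; P3 ships 77; P4 ships 66.)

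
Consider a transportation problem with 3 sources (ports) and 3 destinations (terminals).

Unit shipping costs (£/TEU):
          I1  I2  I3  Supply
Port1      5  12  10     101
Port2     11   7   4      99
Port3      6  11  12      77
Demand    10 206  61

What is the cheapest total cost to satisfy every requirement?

2499

A cheapest plan:
  Port1->I1: 10 × £5 = £50
  Port1->I2: 91 × £12 = £1092
  Port2->I2: 38 × £7 = £266
  Port2->I3: 61 × £4 = £244
  Port3->I2: 77 × £11 = £847
Total = 50 + 1092 + 266 + 244 + 847 = £2499.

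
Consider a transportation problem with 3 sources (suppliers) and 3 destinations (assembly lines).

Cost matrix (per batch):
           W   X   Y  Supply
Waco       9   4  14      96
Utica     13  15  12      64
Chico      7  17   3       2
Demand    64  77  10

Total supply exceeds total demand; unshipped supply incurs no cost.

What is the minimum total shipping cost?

A cheapest plan:
  Waco->W: 19 × 9 = 171
  Waco->X: 77 × 4 = 308
  Utica->W: 45 × 13 = 585
  Utica->Y: 8 × 12 = 96
  Chico->Y: 2 × 3 = 6
Total = 171 + 308 + 585 + 96 + 6 = 1166.

1166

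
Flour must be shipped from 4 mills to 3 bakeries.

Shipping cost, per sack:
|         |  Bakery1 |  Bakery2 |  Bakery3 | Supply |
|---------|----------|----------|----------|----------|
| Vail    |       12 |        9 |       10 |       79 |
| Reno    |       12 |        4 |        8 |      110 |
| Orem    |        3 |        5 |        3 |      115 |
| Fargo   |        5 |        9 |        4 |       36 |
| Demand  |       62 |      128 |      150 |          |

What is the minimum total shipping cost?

1701

One minimum-cost allocation:
  Vail to Bakery2: 18 × 9 = 162
  Vail to Bakery3: 61 × 10 = 610
  Reno to Bakery2: 110 × 4 = 440
  Orem to Bakery1: 62 × 3 = 186
  Orem to Bakery3: 53 × 3 = 159
  Fargo to Bakery3: 36 × 4 = 144
Total = 162 + 610 + 440 + 186 + 159 + 144 = 1701.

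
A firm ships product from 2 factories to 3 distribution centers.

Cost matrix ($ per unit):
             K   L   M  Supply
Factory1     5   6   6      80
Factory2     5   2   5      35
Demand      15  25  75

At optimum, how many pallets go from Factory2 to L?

25

Solving gives:
  Factory1 to K: 15 × $5 = $75
  Factory1 to M: 65 × $6 = $390
  Factory2 to L: 25 × $2 = $50
  Factory2 to M: 10 × $5 = $50
Total cost = $565.
So Factory2→L carries 25 pallets.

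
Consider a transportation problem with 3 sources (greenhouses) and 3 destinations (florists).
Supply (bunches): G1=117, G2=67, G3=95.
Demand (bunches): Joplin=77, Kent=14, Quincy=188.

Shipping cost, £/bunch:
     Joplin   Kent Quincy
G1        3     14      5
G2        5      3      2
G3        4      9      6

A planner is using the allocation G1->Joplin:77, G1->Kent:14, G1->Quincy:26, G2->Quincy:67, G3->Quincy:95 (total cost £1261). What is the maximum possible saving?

112

Current plan cost = 77·3 + 14·14 + 26·5 + 67·2 + 95·6 = £1261.
Optimal plan:
  G1->Quincy: 117 bunches
  G2->Kent: 14 bunches
  G2->Quincy: 53 bunches
  G3->Joplin: 77 bunches
  G3->Quincy: 18 bunches
Optimal cost = £1149.
Saving = 1261 − 1149 = £112.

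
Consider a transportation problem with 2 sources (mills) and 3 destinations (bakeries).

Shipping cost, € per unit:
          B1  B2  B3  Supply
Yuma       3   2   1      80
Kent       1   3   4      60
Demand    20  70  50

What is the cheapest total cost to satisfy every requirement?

250

One minimum-cost allocation:
  Yuma->B2: 30 × €2 = €60
  Yuma->B3: 50 × €1 = €50
  Kent->B1: 20 × €1 = €20
  Kent->B2: 40 × €3 = €120
Total = 60 + 50 + 20 + 120 = €250.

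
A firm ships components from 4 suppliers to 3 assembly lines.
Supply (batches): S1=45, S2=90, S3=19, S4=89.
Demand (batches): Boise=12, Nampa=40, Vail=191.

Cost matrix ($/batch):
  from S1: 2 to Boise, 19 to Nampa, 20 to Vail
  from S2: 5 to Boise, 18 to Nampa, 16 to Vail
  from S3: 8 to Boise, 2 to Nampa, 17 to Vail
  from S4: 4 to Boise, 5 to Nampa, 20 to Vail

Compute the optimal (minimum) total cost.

3627

A cheapest plan:
  S1->Boise: 12 × $2 = $24
  S1->Vail: 33 × $20 = $660
  S2->Vail: 90 × $16 = $1440
  S3->Vail: 19 × $17 = $323
  S4->Nampa: 40 × $5 = $200
  S4->Vail: 49 × $20 = $980
Total = 24 + 660 + 1440 + 323 + 200 + 980 = $3627.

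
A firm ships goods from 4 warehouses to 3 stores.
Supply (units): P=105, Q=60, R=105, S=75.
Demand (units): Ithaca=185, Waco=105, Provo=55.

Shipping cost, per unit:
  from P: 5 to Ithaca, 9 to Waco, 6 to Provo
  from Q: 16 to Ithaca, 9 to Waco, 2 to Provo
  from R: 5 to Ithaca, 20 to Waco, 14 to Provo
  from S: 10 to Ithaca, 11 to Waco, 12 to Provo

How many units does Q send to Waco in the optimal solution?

5

Optimal shipments:
  P–Ithaca: 80 × 5 = 400
  P–Waco: 25 × 9 = 225
  Q–Waco: 5 × 9 = 45
  Q–Provo: 55 × 2 = 110
  R–Ithaca: 105 × 5 = 525
  S–Waco: 75 × 11 = 825
Total cost = 2130.
So Q→Waco carries 5 units.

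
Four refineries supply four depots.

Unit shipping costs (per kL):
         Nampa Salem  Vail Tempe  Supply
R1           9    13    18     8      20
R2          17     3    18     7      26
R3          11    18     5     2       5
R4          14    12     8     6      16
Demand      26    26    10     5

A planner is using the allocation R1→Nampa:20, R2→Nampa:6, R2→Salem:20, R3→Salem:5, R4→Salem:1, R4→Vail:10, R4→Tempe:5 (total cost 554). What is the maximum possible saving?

122

Current plan cost = 20·9 + 6·17 + 20·3 + 5·18 + 1·12 + 10·8 + 5·6 = 554.
Optimal plan:
  R1 to Nampa: 20 × 9 = 180
  R2 to Salem: 26 × 3 = 78
  R3 to Tempe: 5 × 2 = 10
  R4 to Nampa: 6 × 14 = 84
  R4 to Vail: 10 × 8 = 80
Optimal cost = 432.
Saving = 554 − 432 = 122.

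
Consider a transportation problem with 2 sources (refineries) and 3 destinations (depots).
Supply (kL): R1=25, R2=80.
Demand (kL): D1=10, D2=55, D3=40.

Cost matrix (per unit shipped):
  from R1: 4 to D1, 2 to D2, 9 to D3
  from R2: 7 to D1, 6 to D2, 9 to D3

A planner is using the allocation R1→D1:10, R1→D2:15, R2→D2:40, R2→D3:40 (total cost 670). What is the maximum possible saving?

10

Current plan cost = 10·4 + 15·2 + 40·6 + 40·9 = 670.
Optimal plan:
  R1→D2: 25 × 2 = 50
  R2→D1: 10 × 7 = 70
  R2→D2: 30 × 6 = 180
  R2→D3: 40 × 9 = 360
Optimal cost = 660.
Saving = 670 − 660 = 10.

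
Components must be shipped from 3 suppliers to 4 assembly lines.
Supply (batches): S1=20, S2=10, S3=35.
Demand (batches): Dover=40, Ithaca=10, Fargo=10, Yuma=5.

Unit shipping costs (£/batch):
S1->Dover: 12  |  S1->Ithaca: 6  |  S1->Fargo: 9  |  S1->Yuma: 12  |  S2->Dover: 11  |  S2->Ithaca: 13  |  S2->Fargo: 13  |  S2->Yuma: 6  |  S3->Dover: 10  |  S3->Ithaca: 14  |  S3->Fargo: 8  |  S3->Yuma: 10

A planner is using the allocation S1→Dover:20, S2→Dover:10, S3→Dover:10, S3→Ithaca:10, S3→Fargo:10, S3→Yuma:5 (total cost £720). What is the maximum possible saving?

Current plan cost = 20·12 + 10·11 + 10·10 + 10·14 + 10·8 + 5·10 = £720.
Optimal plan:
  S1->Ithaca: 10 × £6 = £60
  S1->Fargo: 10 × £9 = £90
  S2->Dover: 5 × £11 = £55
  S2->Yuma: 5 × £6 = £30
  S3->Dover: 35 × £10 = £350
Optimal cost = £585.
Saving = 720 − 585 = £135.

135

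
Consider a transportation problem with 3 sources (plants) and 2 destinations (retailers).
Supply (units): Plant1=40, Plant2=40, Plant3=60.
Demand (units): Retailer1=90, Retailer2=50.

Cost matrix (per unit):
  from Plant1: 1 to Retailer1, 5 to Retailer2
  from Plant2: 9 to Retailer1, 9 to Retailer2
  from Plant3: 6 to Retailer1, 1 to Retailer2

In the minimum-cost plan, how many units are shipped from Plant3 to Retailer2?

50

The minimum-cost plan:
  Plant1 to Retailer1: 40 × 1 = 40
  Plant2 to Retailer1: 40 × 9 = 360
  Plant3 to Retailer1: 10 × 6 = 60
  Plant3 to Retailer2: 50 × 1 = 50
Total cost = 510.
So Plant3→Retailer2 carries 50 units.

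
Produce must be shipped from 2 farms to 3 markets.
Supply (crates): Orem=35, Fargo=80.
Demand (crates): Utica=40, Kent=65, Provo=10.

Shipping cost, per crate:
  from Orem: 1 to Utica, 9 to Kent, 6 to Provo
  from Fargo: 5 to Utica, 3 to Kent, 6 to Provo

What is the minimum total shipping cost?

Optimal allocation:
  Orem->Utica: 35 × 1 = 35
  Fargo->Utica: 5 × 5 = 25
  Fargo->Kent: 65 × 3 = 195
  Fargo->Provo: 10 × 6 = 60
Total = 35 + 25 + 195 + 60 = 315.

315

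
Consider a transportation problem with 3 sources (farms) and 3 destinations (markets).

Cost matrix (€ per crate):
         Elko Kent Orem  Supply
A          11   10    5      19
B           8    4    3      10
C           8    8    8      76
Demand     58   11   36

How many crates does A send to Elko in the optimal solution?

0

Optimal shipments:
  A to Orem: 19 crates
  B to Orem: 10 crates
  C to Elko: 58 crates
  C to Kent: 11 crates
  C to Orem: 7 crates
Total cost = €733.
The route A→Elko is not used.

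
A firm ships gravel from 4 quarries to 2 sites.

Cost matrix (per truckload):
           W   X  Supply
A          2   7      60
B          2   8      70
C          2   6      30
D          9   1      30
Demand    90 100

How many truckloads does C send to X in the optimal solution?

The minimum-cost plan:
  A to W: 20 × 2 = 40
  A to X: 40 × 7 = 280
  B to W: 70 × 2 = 140
  C to X: 30 × 6 = 180
  D to X: 30 × 1 = 30
Total cost = 670.
So C→X carries 30 truckloads.

30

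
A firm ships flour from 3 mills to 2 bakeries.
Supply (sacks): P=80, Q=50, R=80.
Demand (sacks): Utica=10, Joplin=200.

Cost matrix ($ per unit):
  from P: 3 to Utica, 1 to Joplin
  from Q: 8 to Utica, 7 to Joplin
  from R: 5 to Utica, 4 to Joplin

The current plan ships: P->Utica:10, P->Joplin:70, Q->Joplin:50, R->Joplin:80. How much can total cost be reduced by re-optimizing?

10

Current plan cost = 10·3 + 70·1 + 50·7 + 80·4 = $770.
Optimal plan:
  P→Joplin: 80 × $1 = $80
  Q→Utica: 10 × $8 = $80
  Q→Joplin: 40 × $7 = $280
  R→Joplin: 80 × $4 = $320
Optimal cost = $760.
Saving = 770 − 760 = $10.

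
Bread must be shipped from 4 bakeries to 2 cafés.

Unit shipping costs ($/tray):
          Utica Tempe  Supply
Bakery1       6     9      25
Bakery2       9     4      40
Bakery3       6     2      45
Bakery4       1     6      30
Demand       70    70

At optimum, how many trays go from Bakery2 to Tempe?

40

Optimal shipments:
  Bakery1 to Utica: 25 trays
  Bakery2 to Tempe: 40 trays
  Bakery3 to Utica: 15 trays
  Bakery3 to Tempe: 30 trays
  Bakery4 to Utica: 30 trays
Total cost = $490.
So Bakery2→Tempe carries 40 trays.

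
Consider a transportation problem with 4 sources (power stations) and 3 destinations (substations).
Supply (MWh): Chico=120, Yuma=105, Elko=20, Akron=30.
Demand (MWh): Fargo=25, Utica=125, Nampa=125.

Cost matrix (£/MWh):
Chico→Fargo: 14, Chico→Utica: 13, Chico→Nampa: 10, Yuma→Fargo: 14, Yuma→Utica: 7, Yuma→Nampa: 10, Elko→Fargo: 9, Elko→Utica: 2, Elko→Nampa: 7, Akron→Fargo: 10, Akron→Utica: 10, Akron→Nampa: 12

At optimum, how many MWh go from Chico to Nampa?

The minimum-cost plan:
  Chico–Nampa: 120 MWh
  Yuma–Utica: 105 MWh
  Elko–Utica: 20 MWh
  Akron–Fargo: 25 MWh
  Akron–Nampa: 5 MWh
Total cost = £2285.
So Chico→Nampa carries 120 MWh.

120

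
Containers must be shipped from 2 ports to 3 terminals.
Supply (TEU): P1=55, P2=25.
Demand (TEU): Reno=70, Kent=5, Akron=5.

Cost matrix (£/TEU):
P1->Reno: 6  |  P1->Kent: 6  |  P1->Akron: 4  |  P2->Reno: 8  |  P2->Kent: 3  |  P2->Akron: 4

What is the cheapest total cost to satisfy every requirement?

485

One minimum-cost allocation:
  P1 to Reno: 55 TEU
  P2 to Reno: 15 TEU
  P2 to Kent: 5 TEU
  P2 to Akron: 5 TEU
Total cost = £485.
(Supply check: P1 ships 55; P2 ships 25.)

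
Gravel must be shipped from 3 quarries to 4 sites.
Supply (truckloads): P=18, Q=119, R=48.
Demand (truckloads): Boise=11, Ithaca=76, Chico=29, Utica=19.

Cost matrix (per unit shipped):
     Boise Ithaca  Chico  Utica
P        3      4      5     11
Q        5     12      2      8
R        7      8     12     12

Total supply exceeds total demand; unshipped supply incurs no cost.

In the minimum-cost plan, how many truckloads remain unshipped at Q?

50

Minimum-cost shipments:
  P->Ithaca: 18 × 4 = 72
  Q->Boise: 11 × 5 = 55
  Q->Ithaca: 10 × 12 = 120
  Q->Chico: 29 × 2 = 58
  Q->Utica: 19 × 8 = 152
  R->Ithaca: 48 × 8 = 384
Total cost = 841.
Q ships 69 of its 119, leaving 50.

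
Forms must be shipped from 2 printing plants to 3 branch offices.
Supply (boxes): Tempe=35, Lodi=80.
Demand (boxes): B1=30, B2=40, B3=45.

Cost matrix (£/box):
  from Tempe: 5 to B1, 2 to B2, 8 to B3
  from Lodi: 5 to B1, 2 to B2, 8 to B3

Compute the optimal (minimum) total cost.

590

A cheapest plan:
  Tempe–B2: 35 × £2 = £70
  Lodi–B1: 30 × £5 = £150
  Lodi–B2: 5 × £2 = £10
  Lodi–B3: 45 × £8 = £360
Total = 70 + 150 + 10 + 360 = £590.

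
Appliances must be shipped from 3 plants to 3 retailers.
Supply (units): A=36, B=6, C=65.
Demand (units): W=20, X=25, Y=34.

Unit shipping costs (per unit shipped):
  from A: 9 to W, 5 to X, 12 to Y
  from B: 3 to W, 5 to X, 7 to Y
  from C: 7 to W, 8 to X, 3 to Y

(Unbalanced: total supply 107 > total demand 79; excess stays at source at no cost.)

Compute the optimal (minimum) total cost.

One minimum-cost allocation:
  A to X: 25 × 5 = 125
  B to W: 6 × 3 = 18
  C to W: 14 × 7 = 98
  C to Y: 34 × 3 = 102
Total = 125 + 18 + 98 + 102 = 343.
(Supply check: A ships 25; B ships 6; C ships 48.)

343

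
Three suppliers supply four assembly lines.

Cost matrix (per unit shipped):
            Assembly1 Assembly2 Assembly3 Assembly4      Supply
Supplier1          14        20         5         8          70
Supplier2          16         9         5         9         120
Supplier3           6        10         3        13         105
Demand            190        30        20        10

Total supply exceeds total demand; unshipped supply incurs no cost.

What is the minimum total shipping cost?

2310

A cheapest plan:
  Supplier1->Assembly1: 70 × 14 = 980
  Supplier2->Assembly1: 15 × 16 = 240
  Supplier2->Assembly2: 30 × 9 = 270
  Supplier2->Assembly3: 20 × 5 = 100
  Supplier2->Assembly4: 10 × 9 = 90
  Supplier3->Assembly1: 105 × 6 = 630
Total = 980 + 240 + 270 + 100 + 90 + 630 = 2310.
(Supply check: Supplier1 ships 70; Supplier2 ships 75; Supplier3 ships 105.)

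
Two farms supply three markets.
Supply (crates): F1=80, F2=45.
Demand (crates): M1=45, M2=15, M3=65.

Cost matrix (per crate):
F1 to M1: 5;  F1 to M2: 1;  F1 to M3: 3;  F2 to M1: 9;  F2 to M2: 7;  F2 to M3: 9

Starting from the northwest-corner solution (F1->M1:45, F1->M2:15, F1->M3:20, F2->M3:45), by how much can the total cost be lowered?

Current plan cost = 45·5 + 15·1 + 20·3 + 45·9 = 705.
Optimal plan:
  F1→M2: 15 × 1 = 15
  F1→M3: 65 × 3 = 195
  F2→M1: 45 × 9 = 405
Optimal cost = 615.
Saving = 705 − 615 = 90.

90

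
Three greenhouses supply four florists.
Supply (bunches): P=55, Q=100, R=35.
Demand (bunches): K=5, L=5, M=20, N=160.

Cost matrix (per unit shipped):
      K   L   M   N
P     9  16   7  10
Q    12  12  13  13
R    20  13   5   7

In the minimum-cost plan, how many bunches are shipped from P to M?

Solving gives:
  P→M: 20 × 7 = 140
  P→N: 35 × 10 = 350
  Q→K: 5 × 12 = 60
  Q→L: 5 × 12 = 60
  Q→N: 90 × 13 = 1170
  R→N: 35 × 7 = 245
Total cost = 2025.
So P→M carries 20 bunches.

20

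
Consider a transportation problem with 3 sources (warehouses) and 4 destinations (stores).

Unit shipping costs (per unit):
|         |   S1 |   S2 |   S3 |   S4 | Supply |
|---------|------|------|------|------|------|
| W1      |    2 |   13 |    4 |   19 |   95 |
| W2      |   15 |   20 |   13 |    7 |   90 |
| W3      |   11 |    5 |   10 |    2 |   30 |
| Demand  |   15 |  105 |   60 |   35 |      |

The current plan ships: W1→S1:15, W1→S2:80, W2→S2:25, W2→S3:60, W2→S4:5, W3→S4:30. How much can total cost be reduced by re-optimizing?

Current plan cost = 15·2 + 80·13 + 25·20 + 60·13 + 5·7 + 30·2 = 2445.
Optimal plan:
  W1→S1: 15 units
  W1→S2: 20 units
  W1→S3: 60 units
  W2→S2: 55 units
  W2→S4: 35 units
  W3→S2: 30 units
Optimal cost = 2025.
Saving = 2445 − 2025 = 420.

420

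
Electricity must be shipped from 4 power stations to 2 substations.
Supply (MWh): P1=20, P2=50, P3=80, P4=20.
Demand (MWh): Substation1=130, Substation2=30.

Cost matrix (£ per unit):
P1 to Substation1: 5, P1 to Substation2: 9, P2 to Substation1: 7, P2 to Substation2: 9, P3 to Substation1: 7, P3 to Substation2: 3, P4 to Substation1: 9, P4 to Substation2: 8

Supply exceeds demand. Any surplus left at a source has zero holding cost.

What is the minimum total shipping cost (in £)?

980

One minimum-cost allocation:
  P1 to Substation1: 20 × £5 = £100
  P2 to Substation1: 50 × £7 = £350
  P3 to Substation1: 50 × £7 = £350
  P3 to Substation2: 30 × £3 = £90
  P4 to Substation1: 10 × £9 = £90
Total = 100 + 350 + 350 + 90 + 90 = £980.
(Supply check: P1 ships 20; P2 ships 50; P3 ships 80; P4 ships 10.)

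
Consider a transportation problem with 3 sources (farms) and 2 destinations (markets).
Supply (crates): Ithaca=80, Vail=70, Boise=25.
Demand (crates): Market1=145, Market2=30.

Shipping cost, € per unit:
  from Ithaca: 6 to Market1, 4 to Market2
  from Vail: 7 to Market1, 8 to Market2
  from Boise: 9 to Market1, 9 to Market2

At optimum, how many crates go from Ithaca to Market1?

Optimal shipments:
  Ithaca–Market1: 50 × €6 = €300
  Ithaca–Market2: 30 × €4 = €120
  Vail–Market1: 70 × €7 = €490
  Boise–Market1: 25 × €9 = €225
Total cost = €1135.
So Ithaca→Market1 carries 50 crates.

50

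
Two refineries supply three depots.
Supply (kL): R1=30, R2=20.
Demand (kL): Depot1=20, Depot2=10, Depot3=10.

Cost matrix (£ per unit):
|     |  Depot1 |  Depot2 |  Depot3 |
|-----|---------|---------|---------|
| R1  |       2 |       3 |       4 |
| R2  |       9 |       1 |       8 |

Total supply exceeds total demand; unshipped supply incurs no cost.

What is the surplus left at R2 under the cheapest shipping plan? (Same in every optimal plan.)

An optimal plan:
  R1->Depot1: 20 × £2 = £40
  R1->Depot3: 10 × £4 = £40
  R2->Depot2: 10 × £1 = £10
Total cost = £90.
R2 ships 10 of its 20, leaving 10.

10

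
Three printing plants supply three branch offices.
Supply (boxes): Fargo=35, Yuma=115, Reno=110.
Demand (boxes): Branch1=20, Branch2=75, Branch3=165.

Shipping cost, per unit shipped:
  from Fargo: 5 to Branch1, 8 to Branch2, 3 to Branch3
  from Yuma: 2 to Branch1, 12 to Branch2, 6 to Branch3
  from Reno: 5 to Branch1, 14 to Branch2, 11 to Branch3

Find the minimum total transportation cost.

One minimum-cost allocation:
  Fargo to Branch3: 35 × 3 = 105
  Yuma to Branch3: 115 × 6 = 690
  Reno to Branch1: 20 × 5 = 100
  Reno to Branch2: 75 × 14 = 1050
  Reno to Branch3: 15 × 11 = 165
Total = 105 + 690 + 100 + 1050 + 165 = 2110.

2110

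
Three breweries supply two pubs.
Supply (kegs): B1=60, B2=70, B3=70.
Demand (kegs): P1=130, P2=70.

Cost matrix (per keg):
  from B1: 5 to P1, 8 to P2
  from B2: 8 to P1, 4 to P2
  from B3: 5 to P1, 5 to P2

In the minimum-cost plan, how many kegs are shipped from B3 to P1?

The minimum-cost plan:
  B1->P1: 60 × 5 = 300
  B2->P2: 70 × 4 = 280
  B3->P1: 70 × 5 = 350
Total cost = 930.
So B3→P1 carries 70 kegs.

70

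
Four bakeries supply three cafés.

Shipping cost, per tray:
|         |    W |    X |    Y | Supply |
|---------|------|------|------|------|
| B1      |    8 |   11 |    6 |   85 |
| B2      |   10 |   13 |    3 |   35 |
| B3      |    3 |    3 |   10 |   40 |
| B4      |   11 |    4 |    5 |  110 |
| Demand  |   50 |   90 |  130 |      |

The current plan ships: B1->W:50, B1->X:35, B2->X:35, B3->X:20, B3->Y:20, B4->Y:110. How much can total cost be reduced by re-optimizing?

Current plan cost = 50·8 + 35·11 + 35·13 + 20·3 + 20·10 + 110·5 = 2050.
Optimal plan:
  B1->W: 10 × 8 = 80
  B1->Y: 75 × 6 = 450
  B2->Y: 35 × 3 = 105
  B3->W: 40 × 3 = 120
  B4->X: 90 × 4 = 360
  B4->Y: 20 × 5 = 100
Optimal cost = 1215.
Saving = 2050 − 1215 = 835.

835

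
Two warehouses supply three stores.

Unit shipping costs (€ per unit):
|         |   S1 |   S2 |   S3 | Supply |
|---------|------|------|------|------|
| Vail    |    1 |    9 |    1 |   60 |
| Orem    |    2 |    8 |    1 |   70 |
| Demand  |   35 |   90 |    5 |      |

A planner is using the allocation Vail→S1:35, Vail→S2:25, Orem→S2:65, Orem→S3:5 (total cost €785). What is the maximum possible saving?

Current plan cost = 35·1 + 25·9 + 65·8 + 5·1 = €785.
Optimal plan:
  Vail–S1: 35 × €1 = €35
  Vail–S2: 20 × €9 = €180
  Vail–S3: 5 × €1 = €5
  Orem–S2: 70 × €8 = €560
Optimal cost = €780.
Saving = 785 − 780 = €5.

5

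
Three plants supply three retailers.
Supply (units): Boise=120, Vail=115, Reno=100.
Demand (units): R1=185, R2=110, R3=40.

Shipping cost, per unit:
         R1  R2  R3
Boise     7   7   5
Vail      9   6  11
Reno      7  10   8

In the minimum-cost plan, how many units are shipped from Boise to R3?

Optimal shipments:
  Boise→R1: 80 units
  Boise→R3: 40 units
  Vail→R1: 5 units
  Vail→R2: 110 units
  Reno→R1: 100 units
Total cost = 2165.
So Boise→R3 carries 40 units.

40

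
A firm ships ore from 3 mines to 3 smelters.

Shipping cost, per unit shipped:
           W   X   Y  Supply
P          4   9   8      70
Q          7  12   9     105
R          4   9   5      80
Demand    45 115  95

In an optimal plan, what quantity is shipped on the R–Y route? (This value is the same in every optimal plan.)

Optimal shipments:
  P to X: 70 × 9 = 630
  Q to W: 45 × 7 = 315
  Q to X: 45 × 12 = 540
  Q to Y: 15 × 9 = 135
  R to Y: 80 × 5 = 400
Total cost = 2020.
So R→Y carries 80 tons.

80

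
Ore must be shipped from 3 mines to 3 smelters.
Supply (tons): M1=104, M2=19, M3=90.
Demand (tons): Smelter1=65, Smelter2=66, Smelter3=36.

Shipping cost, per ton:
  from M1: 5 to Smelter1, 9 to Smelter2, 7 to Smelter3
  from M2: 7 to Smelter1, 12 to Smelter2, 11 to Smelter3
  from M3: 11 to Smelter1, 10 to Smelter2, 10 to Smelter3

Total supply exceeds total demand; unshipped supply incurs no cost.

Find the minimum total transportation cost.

1234

One minimum-cost allocation:
  M1–Smelter1: 65 × 5 = 325
  M1–Smelter2: 3 × 9 = 27
  M1–Smelter3: 36 × 7 = 252
  M3–Smelter2: 63 × 10 = 630
Total = 325 + 27 + 252 + 630 = 1234.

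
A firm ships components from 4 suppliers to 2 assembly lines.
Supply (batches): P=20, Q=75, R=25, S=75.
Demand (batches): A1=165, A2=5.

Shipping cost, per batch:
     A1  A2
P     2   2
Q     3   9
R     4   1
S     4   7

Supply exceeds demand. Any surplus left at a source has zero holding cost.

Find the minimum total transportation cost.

550

One minimum-cost allocation:
  P→A1: 20 batches
  Q→A1: 75 batches
  R→A1: 20 batches
  R→A2: 5 batches
  S→A1: 50 batches
Total cost = 550.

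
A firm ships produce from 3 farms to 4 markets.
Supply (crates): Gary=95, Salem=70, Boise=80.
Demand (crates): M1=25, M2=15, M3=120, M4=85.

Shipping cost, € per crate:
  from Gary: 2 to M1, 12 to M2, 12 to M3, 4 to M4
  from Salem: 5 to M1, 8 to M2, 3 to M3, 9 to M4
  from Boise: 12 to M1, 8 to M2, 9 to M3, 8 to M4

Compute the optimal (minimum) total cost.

Optimal allocation:
  Gary->M1: 25 × €2 = €50
  Gary->M4: 70 × €4 = €280
  Salem->M3: 70 × €3 = €210
  Boise->M2: 15 × €8 = €120
  Boise->M3: 50 × €9 = €450
  Boise->M4: 15 × €8 = €120
Total = 50 + 280 + 210 + 120 + 450 + 120 = €1230.

1230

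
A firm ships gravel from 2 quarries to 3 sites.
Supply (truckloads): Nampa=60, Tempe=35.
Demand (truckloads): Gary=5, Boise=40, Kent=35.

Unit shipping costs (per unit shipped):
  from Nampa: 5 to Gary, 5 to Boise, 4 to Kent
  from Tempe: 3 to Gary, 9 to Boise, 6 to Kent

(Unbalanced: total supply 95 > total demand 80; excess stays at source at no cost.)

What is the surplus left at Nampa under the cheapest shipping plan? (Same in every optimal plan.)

0

An optimal plan:
  Nampa to Boise: 40 truckloads
  Nampa to Kent: 20 truckloads
  Tempe to Gary: 5 truckloads
  Tempe to Kent: 15 truckloads
Total cost = 385.
Nampa ships 60 of its 60, leaving 0.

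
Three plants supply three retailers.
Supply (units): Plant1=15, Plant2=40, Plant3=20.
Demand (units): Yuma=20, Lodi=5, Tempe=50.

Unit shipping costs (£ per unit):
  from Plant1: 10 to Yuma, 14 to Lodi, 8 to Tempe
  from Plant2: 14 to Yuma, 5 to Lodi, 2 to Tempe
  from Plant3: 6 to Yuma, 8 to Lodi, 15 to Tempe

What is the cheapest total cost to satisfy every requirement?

One minimum-cost allocation:
  Plant1 to Tempe: 15 × £8 = £120
  Plant2 to Lodi: 5 × £5 = £25
  Plant2 to Tempe: 35 × £2 = £70
  Plant3 to Yuma: 20 × £6 = £120
Total = 120 + 25 + 70 + 120 = £335.

335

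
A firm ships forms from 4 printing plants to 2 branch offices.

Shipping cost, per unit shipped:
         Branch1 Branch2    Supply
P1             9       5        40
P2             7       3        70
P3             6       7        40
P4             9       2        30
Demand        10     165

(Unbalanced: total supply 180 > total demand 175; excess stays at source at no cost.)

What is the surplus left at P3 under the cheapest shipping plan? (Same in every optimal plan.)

5

An optimal plan:
  P1 to Branch2: 40 × 5 = 200
  P2 to Branch2: 70 × 3 = 210
  P3 to Branch1: 10 × 6 = 60
  P3 to Branch2: 25 × 7 = 175
  P4 to Branch2: 30 × 2 = 60
Total cost = 705.
P3 ships 35 of its 40, leaving 5.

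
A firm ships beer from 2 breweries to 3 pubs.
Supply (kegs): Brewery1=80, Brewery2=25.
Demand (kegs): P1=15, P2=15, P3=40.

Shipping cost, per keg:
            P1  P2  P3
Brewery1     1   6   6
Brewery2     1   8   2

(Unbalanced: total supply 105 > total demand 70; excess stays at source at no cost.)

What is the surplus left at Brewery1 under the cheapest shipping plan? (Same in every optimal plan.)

Minimum-cost shipments:
  Brewery1->P1: 15 kegs
  Brewery1->P2: 15 kegs
  Brewery1->P3: 15 kegs
  Brewery2->P3: 25 kegs
Total cost = 245.
Brewery1 ships 45 of its 80, leaving 35.

35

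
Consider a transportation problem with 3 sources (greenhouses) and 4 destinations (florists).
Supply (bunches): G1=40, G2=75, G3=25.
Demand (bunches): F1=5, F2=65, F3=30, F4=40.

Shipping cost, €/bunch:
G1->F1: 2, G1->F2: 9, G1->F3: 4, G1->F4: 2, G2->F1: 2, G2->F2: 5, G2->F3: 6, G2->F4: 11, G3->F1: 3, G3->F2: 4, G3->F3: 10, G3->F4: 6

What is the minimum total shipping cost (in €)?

570

One minimum-cost allocation:
  G1→F4: 40 × €2 = €80
  G2→F1: 5 × €2 = €10
  G2→F2: 40 × €5 = €200
  G2→F3: 30 × €6 = €180
  G3→F2: 25 × €4 = €100
Total = 80 + 10 + 200 + 180 + 100 = €570.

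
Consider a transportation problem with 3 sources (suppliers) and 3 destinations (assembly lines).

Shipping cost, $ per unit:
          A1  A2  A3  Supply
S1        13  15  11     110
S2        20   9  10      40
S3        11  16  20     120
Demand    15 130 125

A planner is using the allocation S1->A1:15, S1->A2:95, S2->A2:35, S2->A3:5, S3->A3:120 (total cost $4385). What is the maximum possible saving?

955

Current plan cost = 15·13 + 95·15 + 35·9 + 5·10 + 120·20 = $4385.
Optimal plan:
  S1 to A3: 110 batches
  S2 to A2: 25 batches
  S2 to A3: 15 batches
  S3 to A1: 15 batches
  S3 to A2: 105 batches
Optimal cost = $3430.
Saving = 4385 − 3430 = $955.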